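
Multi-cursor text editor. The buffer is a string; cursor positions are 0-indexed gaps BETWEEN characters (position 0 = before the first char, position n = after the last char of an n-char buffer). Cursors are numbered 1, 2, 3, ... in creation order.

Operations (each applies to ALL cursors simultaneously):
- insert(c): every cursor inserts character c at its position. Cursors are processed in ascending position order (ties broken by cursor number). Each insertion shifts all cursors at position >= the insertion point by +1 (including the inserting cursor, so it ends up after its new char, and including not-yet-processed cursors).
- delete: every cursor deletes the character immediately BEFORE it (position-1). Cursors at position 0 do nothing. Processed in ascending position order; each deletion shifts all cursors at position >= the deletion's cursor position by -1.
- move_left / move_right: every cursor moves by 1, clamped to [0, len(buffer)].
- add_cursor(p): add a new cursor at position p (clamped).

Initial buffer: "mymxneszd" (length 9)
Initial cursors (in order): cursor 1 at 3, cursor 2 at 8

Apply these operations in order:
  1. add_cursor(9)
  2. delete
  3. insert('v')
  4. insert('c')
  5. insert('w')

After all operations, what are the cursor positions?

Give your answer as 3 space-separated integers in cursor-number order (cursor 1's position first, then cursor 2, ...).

Answer: 5 15 15

Derivation:
After op 1 (add_cursor(9)): buffer="mymxneszd" (len 9), cursors c1@3 c2@8 c3@9, authorship .........
After op 2 (delete): buffer="myxnes" (len 6), cursors c1@2 c2@6 c3@6, authorship ......
After op 3 (insert('v')): buffer="myvxnesvv" (len 9), cursors c1@3 c2@9 c3@9, authorship ..1....23
After op 4 (insert('c')): buffer="myvcxnesvvcc" (len 12), cursors c1@4 c2@12 c3@12, authorship ..11....2323
After op 5 (insert('w')): buffer="myvcwxnesvvccww" (len 15), cursors c1@5 c2@15 c3@15, authorship ..111....232323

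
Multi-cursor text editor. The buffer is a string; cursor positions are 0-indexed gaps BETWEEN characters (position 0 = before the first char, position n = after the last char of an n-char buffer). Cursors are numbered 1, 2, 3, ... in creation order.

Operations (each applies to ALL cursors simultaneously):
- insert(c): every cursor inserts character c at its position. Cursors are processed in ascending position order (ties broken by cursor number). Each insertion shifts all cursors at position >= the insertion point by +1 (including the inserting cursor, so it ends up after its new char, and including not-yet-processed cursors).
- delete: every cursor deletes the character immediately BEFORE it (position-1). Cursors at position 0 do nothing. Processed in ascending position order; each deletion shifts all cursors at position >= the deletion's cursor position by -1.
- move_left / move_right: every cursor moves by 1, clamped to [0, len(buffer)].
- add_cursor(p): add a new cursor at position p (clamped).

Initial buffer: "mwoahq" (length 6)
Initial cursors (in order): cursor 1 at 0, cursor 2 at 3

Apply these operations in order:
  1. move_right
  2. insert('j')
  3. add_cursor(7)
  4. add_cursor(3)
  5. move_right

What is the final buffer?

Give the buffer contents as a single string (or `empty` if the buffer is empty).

Answer: mjwoajhq

Derivation:
After op 1 (move_right): buffer="mwoahq" (len 6), cursors c1@1 c2@4, authorship ......
After op 2 (insert('j')): buffer="mjwoajhq" (len 8), cursors c1@2 c2@6, authorship .1...2..
After op 3 (add_cursor(7)): buffer="mjwoajhq" (len 8), cursors c1@2 c2@6 c3@7, authorship .1...2..
After op 4 (add_cursor(3)): buffer="mjwoajhq" (len 8), cursors c1@2 c4@3 c2@6 c3@7, authorship .1...2..
After op 5 (move_right): buffer="mjwoajhq" (len 8), cursors c1@3 c4@4 c2@7 c3@8, authorship .1...2..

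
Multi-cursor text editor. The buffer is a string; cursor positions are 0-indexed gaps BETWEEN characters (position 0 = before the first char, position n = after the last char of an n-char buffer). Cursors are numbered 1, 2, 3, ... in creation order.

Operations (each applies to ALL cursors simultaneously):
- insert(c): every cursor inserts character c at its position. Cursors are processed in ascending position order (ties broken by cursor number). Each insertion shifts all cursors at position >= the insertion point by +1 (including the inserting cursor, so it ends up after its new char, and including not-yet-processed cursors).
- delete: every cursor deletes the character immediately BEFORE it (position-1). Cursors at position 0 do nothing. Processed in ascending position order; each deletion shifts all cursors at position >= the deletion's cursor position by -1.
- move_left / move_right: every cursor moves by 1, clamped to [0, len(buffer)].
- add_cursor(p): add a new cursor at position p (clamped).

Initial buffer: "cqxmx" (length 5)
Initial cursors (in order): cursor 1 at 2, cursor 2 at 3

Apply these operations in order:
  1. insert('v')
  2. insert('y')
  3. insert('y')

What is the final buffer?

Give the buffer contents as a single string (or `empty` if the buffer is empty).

After op 1 (insert('v')): buffer="cqvxvmx" (len 7), cursors c1@3 c2@5, authorship ..1.2..
After op 2 (insert('y')): buffer="cqvyxvymx" (len 9), cursors c1@4 c2@7, authorship ..11.22..
After op 3 (insert('y')): buffer="cqvyyxvyymx" (len 11), cursors c1@5 c2@9, authorship ..111.222..

Answer: cqvyyxvyymx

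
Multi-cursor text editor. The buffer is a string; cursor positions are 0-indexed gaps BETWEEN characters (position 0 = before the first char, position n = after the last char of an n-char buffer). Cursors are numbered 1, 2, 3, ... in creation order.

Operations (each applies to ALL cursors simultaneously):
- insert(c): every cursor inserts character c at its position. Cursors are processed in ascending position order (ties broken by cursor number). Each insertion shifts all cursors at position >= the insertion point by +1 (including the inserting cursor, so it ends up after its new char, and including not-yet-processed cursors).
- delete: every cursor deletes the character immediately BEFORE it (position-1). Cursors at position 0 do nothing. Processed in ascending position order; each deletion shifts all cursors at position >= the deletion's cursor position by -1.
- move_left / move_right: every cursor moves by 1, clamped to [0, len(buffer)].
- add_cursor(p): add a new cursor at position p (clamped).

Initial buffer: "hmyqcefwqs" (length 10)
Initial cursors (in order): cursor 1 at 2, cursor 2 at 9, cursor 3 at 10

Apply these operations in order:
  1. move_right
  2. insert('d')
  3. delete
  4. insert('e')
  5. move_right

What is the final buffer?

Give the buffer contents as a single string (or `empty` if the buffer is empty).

Answer: hmyeqcefwqsee

Derivation:
After op 1 (move_right): buffer="hmyqcefwqs" (len 10), cursors c1@3 c2@10 c3@10, authorship ..........
After op 2 (insert('d')): buffer="hmydqcefwqsdd" (len 13), cursors c1@4 c2@13 c3@13, authorship ...1.......23
After op 3 (delete): buffer="hmyqcefwqs" (len 10), cursors c1@3 c2@10 c3@10, authorship ..........
After op 4 (insert('e')): buffer="hmyeqcefwqsee" (len 13), cursors c1@4 c2@13 c3@13, authorship ...1.......23
After op 5 (move_right): buffer="hmyeqcefwqsee" (len 13), cursors c1@5 c2@13 c3@13, authorship ...1.......23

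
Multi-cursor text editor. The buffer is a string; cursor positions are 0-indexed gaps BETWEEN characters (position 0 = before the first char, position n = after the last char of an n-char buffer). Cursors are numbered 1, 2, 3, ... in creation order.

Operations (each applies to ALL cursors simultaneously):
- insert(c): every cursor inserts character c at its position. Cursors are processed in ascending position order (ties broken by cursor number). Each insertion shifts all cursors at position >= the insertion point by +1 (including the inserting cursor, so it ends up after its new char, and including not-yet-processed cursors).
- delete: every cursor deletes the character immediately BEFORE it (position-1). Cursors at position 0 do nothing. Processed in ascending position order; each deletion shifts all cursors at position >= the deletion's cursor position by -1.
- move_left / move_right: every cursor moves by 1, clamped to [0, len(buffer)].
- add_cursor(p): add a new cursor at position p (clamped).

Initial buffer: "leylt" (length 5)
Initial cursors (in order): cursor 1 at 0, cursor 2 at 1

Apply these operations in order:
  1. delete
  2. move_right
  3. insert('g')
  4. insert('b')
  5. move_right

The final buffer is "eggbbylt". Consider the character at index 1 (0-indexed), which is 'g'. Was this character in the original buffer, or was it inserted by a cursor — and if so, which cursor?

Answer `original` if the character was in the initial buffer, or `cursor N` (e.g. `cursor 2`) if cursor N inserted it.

Answer: cursor 1

Derivation:
After op 1 (delete): buffer="eylt" (len 4), cursors c1@0 c2@0, authorship ....
After op 2 (move_right): buffer="eylt" (len 4), cursors c1@1 c2@1, authorship ....
After op 3 (insert('g')): buffer="eggylt" (len 6), cursors c1@3 c2@3, authorship .12...
After op 4 (insert('b')): buffer="eggbbylt" (len 8), cursors c1@5 c2@5, authorship .1212...
After op 5 (move_right): buffer="eggbbylt" (len 8), cursors c1@6 c2@6, authorship .1212...
Authorship (.=original, N=cursor N): . 1 2 1 2 . . .
Index 1: author = 1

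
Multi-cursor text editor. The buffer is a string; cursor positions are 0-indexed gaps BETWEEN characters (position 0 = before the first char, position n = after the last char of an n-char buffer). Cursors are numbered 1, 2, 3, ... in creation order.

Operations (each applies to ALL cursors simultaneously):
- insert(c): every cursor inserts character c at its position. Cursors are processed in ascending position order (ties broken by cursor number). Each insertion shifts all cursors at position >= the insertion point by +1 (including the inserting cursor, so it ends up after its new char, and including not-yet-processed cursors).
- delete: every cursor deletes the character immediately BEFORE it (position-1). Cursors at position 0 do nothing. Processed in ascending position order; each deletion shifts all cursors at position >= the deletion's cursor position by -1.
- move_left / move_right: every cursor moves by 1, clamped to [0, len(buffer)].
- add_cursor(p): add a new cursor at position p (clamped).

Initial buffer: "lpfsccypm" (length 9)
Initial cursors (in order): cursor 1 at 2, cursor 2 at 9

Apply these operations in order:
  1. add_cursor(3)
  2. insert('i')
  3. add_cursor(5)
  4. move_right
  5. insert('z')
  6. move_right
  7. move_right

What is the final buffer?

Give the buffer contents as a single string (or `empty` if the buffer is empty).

After op 1 (add_cursor(3)): buffer="lpfsccypm" (len 9), cursors c1@2 c3@3 c2@9, authorship .........
After op 2 (insert('i')): buffer="lpifisccypmi" (len 12), cursors c1@3 c3@5 c2@12, authorship ..1.3......2
After op 3 (add_cursor(5)): buffer="lpifisccypmi" (len 12), cursors c1@3 c3@5 c4@5 c2@12, authorship ..1.3......2
After op 4 (move_right): buffer="lpifisccypmi" (len 12), cursors c1@4 c3@6 c4@6 c2@12, authorship ..1.3......2
After op 5 (insert('z')): buffer="lpifziszzccypmiz" (len 16), cursors c1@5 c3@9 c4@9 c2@16, authorship ..1.13.34.....22
After op 6 (move_right): buffer="lpifziszzccypmiz" (len 16), cursors c1@6 c3@10 c4@10 c2@16, authorship ..1.13.34.....22
After op 7 (move_right): buffer="lpifziszzccypmiz" (len 16), cursors c1@7 c3@11 c4@11 c2@16, authorship ..1.13.34.....22

Answer: lpifziszzccypmiz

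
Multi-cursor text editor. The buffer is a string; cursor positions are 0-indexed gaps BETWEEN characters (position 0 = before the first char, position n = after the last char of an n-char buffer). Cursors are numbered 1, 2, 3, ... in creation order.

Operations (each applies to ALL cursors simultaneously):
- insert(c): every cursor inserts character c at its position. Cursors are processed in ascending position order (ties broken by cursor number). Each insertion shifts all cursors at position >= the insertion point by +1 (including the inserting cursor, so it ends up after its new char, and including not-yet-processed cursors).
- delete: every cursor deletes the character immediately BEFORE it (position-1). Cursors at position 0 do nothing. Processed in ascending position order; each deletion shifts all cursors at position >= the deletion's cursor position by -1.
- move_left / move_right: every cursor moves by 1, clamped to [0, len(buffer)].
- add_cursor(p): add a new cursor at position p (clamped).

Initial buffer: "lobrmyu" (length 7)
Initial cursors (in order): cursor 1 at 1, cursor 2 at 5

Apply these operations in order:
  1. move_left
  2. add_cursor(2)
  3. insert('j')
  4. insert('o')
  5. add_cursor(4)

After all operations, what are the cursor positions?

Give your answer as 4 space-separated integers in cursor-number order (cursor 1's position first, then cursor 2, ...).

Answer: 2 10 6 4

Derivation:
After op 1 (move_left): buffer="lobrmyu" (len 7), cursors c1@0 c2@4, authorship .......
After op 2 (add_cursor(2)): buffer="lobrmyu" (len 7), cursors c1@0 c3@2 c2@4, authorship .......
After op 3 (insert('j')): buffer="jlojbrjmyu" (len 10), cursors c1@1 c3@4 c2@7, authorship 1..3..2...
After op 4 (insert('o')): buffer="jolojobrjomyu" (len 13), cursors c1@2 c3@6 c2@10, authorship 11..33..22...
After op 5 (add_cursor(4)): buffer="jolojobrjomyu" (len 13), cursors c1@2 c4@4 c3@6 c2@10, authorship 11..33..22...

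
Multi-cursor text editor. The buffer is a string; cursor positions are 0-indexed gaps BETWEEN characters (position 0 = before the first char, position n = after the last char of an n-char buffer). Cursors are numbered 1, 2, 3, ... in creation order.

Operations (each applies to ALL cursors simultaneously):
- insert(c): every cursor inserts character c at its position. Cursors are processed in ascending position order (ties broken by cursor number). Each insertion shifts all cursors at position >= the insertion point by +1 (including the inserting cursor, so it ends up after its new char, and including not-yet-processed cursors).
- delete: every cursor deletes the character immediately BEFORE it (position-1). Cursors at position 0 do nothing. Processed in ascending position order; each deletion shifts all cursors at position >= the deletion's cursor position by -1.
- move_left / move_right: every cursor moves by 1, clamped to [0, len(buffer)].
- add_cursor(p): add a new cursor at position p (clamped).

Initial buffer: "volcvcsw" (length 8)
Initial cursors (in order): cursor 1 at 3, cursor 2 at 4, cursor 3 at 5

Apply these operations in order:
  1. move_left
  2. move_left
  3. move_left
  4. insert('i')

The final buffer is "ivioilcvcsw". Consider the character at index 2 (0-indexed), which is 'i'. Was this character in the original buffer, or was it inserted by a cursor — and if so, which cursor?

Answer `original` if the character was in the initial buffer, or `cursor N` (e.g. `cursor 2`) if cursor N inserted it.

After op 1 (move_left): buffer="volcvcsw" (len 8), cursors c1@2 c2@3 c3@4, authorship ........
After op 2 (move_left): buffer="volcvcsw" (len 8), cursors c1@1 c2@2 c3@3, authorship ........
After op 3 (move_left): buffer="volcvcsw" (len 8), cursors c1@0 c2@1 c3@2, authorship ........
After op 4 (insert('i')): buffer="ivioilcvcsw" (len 11), cursors c1@1 c2@3 c3@5, authorship 1.2.3......
Authorship (.=original, N=cursor N): 1 . 2 . 3 . . . . . .
Index 2: author = 2

Answer: cursor 2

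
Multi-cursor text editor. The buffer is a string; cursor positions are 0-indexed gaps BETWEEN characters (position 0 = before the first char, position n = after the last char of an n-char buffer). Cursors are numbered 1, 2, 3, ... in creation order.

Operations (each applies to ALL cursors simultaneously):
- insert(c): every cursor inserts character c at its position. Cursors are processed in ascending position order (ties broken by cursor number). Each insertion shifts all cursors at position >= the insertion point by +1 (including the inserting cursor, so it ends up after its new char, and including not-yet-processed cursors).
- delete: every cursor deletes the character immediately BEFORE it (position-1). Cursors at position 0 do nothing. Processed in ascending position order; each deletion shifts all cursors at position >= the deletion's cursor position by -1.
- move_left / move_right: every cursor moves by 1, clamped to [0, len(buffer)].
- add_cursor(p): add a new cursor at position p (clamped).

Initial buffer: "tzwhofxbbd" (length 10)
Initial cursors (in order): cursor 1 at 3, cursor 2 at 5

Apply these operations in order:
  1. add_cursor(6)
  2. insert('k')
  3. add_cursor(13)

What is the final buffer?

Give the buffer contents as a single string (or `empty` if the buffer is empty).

After op 1 (add_cursor(6)): buffer="tzwhofxbbd" (len 10), cursors c1@3 c2@5 c3@6, authorship ..........
After op 2 (insert('k')): buffer="tzwkhokfkxbbd" (len 13), cursors c1@4 c2@7 c3@9, authorship ...1..2.3....
After op 3 (add_cursor(13)): buffer="tzwkhokfkxbbd" (len 13), cursors c1@4 c2@7 c3@9 c4@13, authorship ...1..2.3....

Answer: tzwkhokfkxbbd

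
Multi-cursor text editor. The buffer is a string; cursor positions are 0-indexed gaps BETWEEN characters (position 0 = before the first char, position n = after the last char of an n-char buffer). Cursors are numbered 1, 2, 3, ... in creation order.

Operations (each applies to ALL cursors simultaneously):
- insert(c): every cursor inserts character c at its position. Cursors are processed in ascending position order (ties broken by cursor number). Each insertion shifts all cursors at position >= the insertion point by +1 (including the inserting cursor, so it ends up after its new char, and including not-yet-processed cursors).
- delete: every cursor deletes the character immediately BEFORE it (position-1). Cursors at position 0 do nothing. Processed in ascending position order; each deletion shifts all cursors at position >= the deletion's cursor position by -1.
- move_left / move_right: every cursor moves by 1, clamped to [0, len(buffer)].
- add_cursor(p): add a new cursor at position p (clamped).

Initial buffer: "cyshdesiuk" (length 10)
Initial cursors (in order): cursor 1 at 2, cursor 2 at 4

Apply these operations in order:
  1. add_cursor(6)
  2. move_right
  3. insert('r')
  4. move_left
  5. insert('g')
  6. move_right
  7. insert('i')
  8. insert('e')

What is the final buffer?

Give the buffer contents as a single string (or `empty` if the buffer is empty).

After op 1 (add_cursor(6)): buffer="cyshdesiuk" (len 10), cursors c1@2 c2@4 c3@6, authorship ..........
After op 2 (move_right): buffer="cyshdesiuk" (len 10), cursors c1@3 c2@5 c3@7, authorship ..........
After op 3 (insert('r')): buffer="cysrhdresriuk" (len 13), cursors c1@4 c2@7 c3@10, authorship ...1..2..3...
After op 4 (move_left): buffer="cysrhdresriuk" (len 13), cursors c1@3 c2@6 c3@9, authorship ...1..2..3...
After op 5 (insert('g')): buffer="cysgrhdgresgriuk" (len 16), cursors c1@4 c2@8 c3@12, authorship ...11..22..33...
After op 6 (move_right): buffer="cysgrhdgresgriuk" (len 16), cursors c1@5 c2@9 c3@13, authorship ...11..22..33...
After op 7 (insert('i')): buffer="cysgrihdgriesgriiuk" (len 19), cursors c1@6 c2@11 c3@16, authorship ...111..222..333...
After op 8 (insert('e')): buffer="cysgriehdgrieesgrieiuk" (len 22), cursors c1@7 c2@13 c3@19, authorship ...1111..2222..3333...

Answer: cysgriehdgrieesgrieiuk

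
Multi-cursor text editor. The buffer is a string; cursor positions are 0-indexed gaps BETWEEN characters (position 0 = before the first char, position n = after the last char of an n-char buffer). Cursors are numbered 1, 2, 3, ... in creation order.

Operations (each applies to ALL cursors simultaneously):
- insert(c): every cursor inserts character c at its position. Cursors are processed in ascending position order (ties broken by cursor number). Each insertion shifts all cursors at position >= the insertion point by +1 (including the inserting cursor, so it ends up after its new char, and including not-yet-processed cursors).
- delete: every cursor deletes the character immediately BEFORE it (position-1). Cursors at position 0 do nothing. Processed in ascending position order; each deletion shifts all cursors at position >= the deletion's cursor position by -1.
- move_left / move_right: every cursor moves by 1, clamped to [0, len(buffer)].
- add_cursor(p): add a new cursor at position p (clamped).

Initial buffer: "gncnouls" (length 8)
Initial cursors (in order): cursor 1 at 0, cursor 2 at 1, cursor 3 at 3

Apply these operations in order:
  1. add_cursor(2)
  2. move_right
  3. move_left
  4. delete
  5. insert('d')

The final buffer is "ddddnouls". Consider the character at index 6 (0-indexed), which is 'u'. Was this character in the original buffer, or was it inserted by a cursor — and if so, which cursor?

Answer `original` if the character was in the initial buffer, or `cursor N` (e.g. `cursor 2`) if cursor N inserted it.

Answer: original

Derivation:
After op 1 (add_cursor(2)): buffer="gncnouls" (len 8), cursors c1@0 c2@1 c4@2 c3@3, authorship ........
After op 2 (move_right): buffer="gncnouls" (len 8), cursors c1@1 c2@2 c4@3 c3@4, authorship ........
After op 3 (move_left): buffer="gncnouls" (len 8), cursors c1@0 c2@1 c4@2 c3@3, authorship ........
After op 4 (delete): buffer="nouls" (len 5), cursors c1@0 c2@0 c3@0 c4@0, authorship .....
After op 5 (insert('d')): buffer="ddddnouls" (len 9), cursors c1@4 c2@4 c3@4 c4@4, authorship 1234.....
Authorship (.=original, N=cursor N): 1 2 3 4 . . . . .
Index 6: author = original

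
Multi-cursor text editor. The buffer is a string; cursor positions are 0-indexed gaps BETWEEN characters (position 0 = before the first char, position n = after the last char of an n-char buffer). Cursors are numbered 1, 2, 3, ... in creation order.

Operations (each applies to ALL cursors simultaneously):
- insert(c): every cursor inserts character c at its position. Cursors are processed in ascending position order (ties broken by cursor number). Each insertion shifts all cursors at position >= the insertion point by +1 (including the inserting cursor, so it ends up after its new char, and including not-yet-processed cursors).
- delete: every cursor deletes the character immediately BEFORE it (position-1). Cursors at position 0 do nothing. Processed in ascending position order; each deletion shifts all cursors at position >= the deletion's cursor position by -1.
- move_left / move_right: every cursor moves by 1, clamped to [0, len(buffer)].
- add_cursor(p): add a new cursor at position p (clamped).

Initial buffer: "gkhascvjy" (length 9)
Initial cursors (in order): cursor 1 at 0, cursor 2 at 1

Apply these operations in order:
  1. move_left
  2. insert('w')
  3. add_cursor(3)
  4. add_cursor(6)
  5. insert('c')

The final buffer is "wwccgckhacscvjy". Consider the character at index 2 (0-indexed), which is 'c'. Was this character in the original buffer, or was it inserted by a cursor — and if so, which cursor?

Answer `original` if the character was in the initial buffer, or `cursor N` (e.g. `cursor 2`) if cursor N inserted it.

After op 1 (move_left): buffer="gkhascvjy" (len 9), cursors c1@0 c2@0, authorship .........
After op 2 (insert('w')): buffer="wwgkhascvjy" (len 11), cursors c1@2 c2@2, authorship 12.........
After op 3 (add_cursor(3)): buffer="wwgkhascvjy" (len 11), cursors c1@2 c2@2 c3@3, authorship 12.........
After op 4 (add_cursor(6)): buffer="wwgkhascvjy" (len 11), cursors c1@2 c2@2 c3@3 c4@6, authorship 12.........
After op 5 (insert('c')): buffer="wwccgckhacscvjy" (len 15), cursors c1@4 c2@4 c3@6 c4@10, authorship 1212.3...4.....
Authorship (.=original, N=cursor N): 1 2 1 2 . 3 . . . 4 . . . . .
Index 2: author = 1

Answer: cursor 1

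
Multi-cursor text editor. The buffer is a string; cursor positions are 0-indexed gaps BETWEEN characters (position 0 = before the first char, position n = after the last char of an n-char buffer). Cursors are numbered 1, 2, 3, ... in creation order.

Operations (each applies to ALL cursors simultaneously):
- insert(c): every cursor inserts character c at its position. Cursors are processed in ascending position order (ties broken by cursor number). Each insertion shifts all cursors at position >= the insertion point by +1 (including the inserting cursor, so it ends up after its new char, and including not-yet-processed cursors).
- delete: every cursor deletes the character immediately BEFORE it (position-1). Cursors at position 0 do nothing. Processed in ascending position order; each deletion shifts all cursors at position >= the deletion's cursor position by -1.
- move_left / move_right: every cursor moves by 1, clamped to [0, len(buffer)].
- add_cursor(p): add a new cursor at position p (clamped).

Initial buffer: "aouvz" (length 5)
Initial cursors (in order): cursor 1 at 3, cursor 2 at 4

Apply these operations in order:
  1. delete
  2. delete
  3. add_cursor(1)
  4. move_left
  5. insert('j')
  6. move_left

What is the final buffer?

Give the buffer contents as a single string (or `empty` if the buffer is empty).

Answer: jjjz

Derivation:
After op 1 (delete): buffer="aoz" (len 3), cursors c1@2 c2@2, authorship ...
After op 2 (delete): buffer="z" (len 1), cursors c1@0 c2@0, authorship .
After op 3 (add_cursor(1)): buffer="z" (len 1), cursors c1@0 c2@0 c3@1, authorship .
After op 4 (move_left): buffer="z" (len 1), cursors c1@0 c2@0 c3@0, authorship .
After op 5 (insert('j')): buffer="jjjz" (len 4), cursors c1@3 c2@3 c3@3, authorship 123.
After op 6 (move_left): buffer="jjjz" (len 4), cursors c1@2 c2@2 c3@2, authorship 123.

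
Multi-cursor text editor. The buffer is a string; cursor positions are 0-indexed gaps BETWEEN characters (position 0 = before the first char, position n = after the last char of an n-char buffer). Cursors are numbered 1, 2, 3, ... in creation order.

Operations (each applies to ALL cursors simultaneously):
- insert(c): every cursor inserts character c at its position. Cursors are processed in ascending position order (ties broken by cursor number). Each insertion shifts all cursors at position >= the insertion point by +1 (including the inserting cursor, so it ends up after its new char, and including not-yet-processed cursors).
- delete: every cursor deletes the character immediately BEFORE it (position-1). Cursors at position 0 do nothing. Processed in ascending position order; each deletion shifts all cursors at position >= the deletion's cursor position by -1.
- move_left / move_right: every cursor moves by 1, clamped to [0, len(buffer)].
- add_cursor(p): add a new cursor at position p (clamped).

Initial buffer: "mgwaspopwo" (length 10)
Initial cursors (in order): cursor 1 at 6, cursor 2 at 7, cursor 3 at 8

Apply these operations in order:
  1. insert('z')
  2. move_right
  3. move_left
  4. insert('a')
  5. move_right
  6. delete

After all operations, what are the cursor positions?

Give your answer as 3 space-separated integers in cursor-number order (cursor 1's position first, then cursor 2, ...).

Answer: 8 10 12

Derivation:
After op 1 (insert('z')): buffer="mgwaspzozpzwo" (len 13), cursors c1@7 c2@9 c3@11, authorship ......1.2.3..
After op 2 (move_right): buffer="mgwaspzozpzwo" (len 13), cursors c1@8 c2@10 c3@12, authorship ......1.2.3..
After op 3 (move_left): buffer="mgwaspzozpzwo" (len 13), cursors c1@7 c2@9 c3@11, authorship ......1.2.3..
After op 4 (insert('a')): buffer="mgwaspzaozapzawo" (len 16), cursors c1@8 c2@11 c3@14, authorship ......11.22.33..
After op 5 (move_right): buffer="mgwaspzaozapzawo" (len 16), cursors c1@9 c2@12 c3@15, authorship ......11.22.33..
After op 6 (delete): buffer="mgwaspzazazao" (len 13), cursors c1@8 c2@10 c3@12, authorship ......112233.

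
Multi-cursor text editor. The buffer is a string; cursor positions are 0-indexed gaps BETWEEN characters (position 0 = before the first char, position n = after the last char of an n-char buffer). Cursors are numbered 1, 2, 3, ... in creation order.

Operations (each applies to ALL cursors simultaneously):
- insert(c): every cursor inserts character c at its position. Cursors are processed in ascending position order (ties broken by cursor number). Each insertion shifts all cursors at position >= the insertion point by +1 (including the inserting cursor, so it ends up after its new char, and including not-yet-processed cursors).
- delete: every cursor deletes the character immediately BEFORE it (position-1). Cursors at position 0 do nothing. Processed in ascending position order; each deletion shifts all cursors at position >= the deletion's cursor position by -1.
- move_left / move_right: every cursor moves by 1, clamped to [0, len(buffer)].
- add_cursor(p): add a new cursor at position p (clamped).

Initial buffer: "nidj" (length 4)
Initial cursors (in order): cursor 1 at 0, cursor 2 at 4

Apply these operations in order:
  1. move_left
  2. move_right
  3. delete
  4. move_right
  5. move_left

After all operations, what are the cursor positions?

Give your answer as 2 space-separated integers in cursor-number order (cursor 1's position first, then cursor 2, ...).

Answer: 0 1

Derivation:
After op 1 (move_left): buffer="nidj" (len 4), cursors c1@0 c2@3, authorship ....
After op 2 (move_right): buffer="nidj" (len 4), cursors c1@1 c2@4, authorship ....
After op 3 (delete): buffer="id" (len 2), cursors c1@0 c2@2, authorship ..
After op 4 (move_right): buffer="id" (len 2), cursors c1@1 c2@2, authorship ..
After op 5 (move_left): buffer="id" (len 2), cursors c1@0 c2@1, authorship ..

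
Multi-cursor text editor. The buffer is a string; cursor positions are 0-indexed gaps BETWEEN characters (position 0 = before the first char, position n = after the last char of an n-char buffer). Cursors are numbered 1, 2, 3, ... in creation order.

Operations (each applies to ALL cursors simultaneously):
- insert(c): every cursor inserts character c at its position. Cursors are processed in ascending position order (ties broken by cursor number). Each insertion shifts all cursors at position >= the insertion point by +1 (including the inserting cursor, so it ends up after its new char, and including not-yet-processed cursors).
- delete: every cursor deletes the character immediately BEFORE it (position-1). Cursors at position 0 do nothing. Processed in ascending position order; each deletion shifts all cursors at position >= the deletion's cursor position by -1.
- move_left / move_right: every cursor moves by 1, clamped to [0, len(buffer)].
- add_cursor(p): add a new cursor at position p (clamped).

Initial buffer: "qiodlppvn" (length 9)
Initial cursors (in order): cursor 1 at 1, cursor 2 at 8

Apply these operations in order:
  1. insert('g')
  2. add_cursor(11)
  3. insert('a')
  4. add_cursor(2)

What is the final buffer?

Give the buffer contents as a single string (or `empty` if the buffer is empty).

After op 1 (insert('g')): buffer="qgiodlppvgn" (len 11), cursors c1@2 c2@10, authorship .1.......2.
After op 2 (add_cursor(11)): buffer="qgiodlppvgn" (len 11), cursors c1@2 c2@10 c3@11, authorship .1.......2.
After op 3 (insert('a')): buffer="qgaiodlppvgana" (len 14), cursors c1@3 c2@12 c3@14, authorship .11.......22.3
After op 4 (add_cursor(2)): buffer="qgaiodlppvgana" (len 14), cursors c4@2 c1@3 c2@12 c3@14, authorship .11.......22.3

Answer: qgaiodlppvgana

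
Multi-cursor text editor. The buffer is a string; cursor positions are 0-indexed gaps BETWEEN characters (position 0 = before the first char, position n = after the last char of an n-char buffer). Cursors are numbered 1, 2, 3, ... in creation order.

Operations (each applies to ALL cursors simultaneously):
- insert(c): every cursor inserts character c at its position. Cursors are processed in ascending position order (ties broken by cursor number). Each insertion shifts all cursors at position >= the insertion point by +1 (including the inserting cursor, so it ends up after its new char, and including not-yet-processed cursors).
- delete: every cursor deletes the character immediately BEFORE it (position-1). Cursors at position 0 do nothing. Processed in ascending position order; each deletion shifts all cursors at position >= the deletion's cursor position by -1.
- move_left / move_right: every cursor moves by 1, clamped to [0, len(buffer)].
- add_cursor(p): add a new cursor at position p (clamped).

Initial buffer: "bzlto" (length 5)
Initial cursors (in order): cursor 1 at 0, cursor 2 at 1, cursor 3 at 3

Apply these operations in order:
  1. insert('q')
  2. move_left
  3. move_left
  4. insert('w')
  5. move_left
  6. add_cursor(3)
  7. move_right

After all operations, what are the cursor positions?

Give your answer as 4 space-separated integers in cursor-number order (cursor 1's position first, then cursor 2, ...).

After op 1 (insert('q')): buffer="qbqzlqto" (len 8), cursors c1@1 c2@3 c3@6, authorship 1.2..3..
After op 2 (move_left): buffer="qbqzlqto" (len 8), cursors c1@0 c2@2 c3@5, authorship 1.2..3..
After op 3 (move_left): buffer="qbqzlqto" (len 8), cursors c1@0 c2@1 c3@4, authorship 1.2..3..
After op 4 (insert('w')): buffer="wqwbqzwlqto" (len 11), cursors c1@1 c2@3 c3@7, authorship 112.2.3.3..
After op 5 (move_left): buffer="wqwbqzwlqto" (len 11), cursors c1@0 c2@2 c3@6, authorship 112.2.3.3..
After op 6 (add_cursor(3)): buffer="wqwbqzwlqto" (len 11), cursors c1@0 c2@2 c4@3 c3@6, authorship 112.2.3.3..
After op 7 (move_right): buffer="wqwbqzwlqto" (len 11), cursors c1@1 c2@3 c4@4 c3@7, authorship 112.2.3.3..

Answer: 1 3 7 4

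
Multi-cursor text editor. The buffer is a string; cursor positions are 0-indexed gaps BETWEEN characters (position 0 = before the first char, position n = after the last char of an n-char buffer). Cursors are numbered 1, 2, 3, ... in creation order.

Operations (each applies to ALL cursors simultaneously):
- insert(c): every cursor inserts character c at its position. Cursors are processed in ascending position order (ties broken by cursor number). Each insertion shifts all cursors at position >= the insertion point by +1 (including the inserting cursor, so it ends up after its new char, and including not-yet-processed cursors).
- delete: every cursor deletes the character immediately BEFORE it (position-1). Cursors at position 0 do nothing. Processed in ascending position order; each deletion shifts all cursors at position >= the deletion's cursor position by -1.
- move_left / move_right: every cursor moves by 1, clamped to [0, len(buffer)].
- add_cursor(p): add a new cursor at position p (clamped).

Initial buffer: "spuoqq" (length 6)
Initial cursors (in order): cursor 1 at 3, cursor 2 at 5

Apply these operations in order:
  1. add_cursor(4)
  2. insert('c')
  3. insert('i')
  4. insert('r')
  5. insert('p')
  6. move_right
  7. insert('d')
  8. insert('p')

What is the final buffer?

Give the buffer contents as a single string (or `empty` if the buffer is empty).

Answer: spucirpodpcirpqdpcirpqdp

Derivation:
After op 1 (add_cursor(4)): buffer="spuoqq" (len 6), cursors c1@3 c3@4 c2@5, authorship ......
After op 2 (insert('c')): buffer="spucocqcq" (len 9), cursors c1@4 c3@6 c2@8, authorship ...1.3.2.
After op 3 (insert('i')): buffer="spuciociqciq" (len 12), cursors c1@5 c3@8 c2@11, authorship ...11.33.22.
After op 4 (insert('r')): buffer="spucirocirqcirq" (len 15), cursors c1@6 c3@10 c2@14, authorship ...111.333.222.
After op 5 (insert('p')): buffer="spucirpocirpqcirpq" (len 18), cursors c1@7 c3@12 c2@17, authorship ...1111.3333.2222.
After op 6 (move_right): buffer="spucirpocirpqcirpq" (len 18), cursors c1@8 c3@13 c2@18, authorship ...1111.3333.2222.
After op 7 (insert('d')): buffer="spucirpodcirpqdcirpqd" (len 21), cursors c1@9 c3@15 c2@21, authorship ...1111.13333.32222.2
After op 8 (insert('p')): buffer="spucirpodpcirpqdpcirpqdp" (len 24), cursors c1@10 c3@17 c2@24, authorship ...1111.113333.332222.22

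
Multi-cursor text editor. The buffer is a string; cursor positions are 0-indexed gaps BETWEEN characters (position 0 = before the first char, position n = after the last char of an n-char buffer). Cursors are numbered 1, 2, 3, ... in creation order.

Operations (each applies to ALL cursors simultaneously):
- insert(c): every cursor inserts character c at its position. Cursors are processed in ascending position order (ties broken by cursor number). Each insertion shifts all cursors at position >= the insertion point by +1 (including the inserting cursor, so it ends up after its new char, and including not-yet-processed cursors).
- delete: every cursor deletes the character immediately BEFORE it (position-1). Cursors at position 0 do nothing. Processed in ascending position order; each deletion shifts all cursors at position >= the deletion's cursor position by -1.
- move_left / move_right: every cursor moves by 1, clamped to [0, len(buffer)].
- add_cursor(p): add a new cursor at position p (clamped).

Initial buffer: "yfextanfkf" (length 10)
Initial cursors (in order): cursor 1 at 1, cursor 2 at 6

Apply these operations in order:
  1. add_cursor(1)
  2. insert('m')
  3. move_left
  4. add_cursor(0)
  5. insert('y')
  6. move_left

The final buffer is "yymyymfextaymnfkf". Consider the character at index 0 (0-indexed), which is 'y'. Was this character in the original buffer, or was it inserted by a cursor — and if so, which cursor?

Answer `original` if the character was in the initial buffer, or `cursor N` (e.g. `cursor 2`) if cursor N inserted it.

Answer: cursor 4

Derivation:
After op 1 (add_cursor(1)): buffer="yfextanfkf" (len 10), cursors c1@1 c3@1 c2@6, authorship ..........
After op 2 (insert('m')): buffer="ymmfextamnfkf" (len 13), cursors c1@3 c3@3 c2@9, authorship .13.....2....
After op 3 (move_left): buffer="ymmfextamnfkf" (len 13), cursors c1@2 c3@2 c2@8, authorship .13.....2....
After op 4 (add_cursor(0)): buffer="ymmfextamnfkf" (len 13), cursors c4@0 c1@2 c3@2 c2@8, authorship .13.....2....
After op 5 (insert('y')): buffer="yymyymfextaymnfkf" (len 17), cursors c4@1 c1@5 c3@5 c2@12, authorship 4.1133.....22....
After op 6 (move_left): buffer="yymyymfextaymnfkf" (len 17), cursors c4@0 c1@4 c3@4 c2@11, authorship 4.1133.....22....
Authorship (.=original, N=cursor N): 4 . 1 1 3 3 . . . . . 2 2 . . . .
Index 0: author = 4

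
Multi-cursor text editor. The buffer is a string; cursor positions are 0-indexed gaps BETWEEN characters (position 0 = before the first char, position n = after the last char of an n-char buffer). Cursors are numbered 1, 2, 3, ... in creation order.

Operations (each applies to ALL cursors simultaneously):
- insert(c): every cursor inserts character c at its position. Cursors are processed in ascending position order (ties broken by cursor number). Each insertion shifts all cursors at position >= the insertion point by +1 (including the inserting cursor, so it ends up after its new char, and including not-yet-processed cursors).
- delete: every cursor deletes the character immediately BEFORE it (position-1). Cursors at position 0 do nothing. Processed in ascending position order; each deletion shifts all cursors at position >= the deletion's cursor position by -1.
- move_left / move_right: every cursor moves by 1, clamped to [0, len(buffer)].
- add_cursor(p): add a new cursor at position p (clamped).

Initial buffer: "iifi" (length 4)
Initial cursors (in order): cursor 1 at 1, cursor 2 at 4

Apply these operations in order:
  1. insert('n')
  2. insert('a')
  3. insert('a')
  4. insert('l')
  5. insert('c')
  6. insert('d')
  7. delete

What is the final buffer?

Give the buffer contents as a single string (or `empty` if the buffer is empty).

After op 1 (insert('n')): buffer="inifin" (len 6), cursors c1@2 c2@6, authorship .1...2
After op 2 (insert('a')): buffer="inaifina" (len 8), cursors c1@3 c2@8, authorship .11...22
After op 3 (insert('a')): buffer="inaaifinaa" (len 10), cursors c1@4 c2@10, authorship .111...222
After op 4 (insert('l')): buffer="inaalifinaal" (len 12), cursors c1@5 c2@12, authorship .1111...2222
After op 5 (insert('c')): buffer="inaalcifinaalc" (len 14), cursors c1@6 c2@14, authorship .11111...22222
After op 6 (insert('d')): buffer="inaalcdifinaalcd" (len 16), cursors c1@7 c2@16, authorship .111111...222222
After op 7 (delete): buffer="inaalcifinaalc" (len 14), cursors c1@6 c2@14, authorship .11111...22222

Answer: inaalcifinaalc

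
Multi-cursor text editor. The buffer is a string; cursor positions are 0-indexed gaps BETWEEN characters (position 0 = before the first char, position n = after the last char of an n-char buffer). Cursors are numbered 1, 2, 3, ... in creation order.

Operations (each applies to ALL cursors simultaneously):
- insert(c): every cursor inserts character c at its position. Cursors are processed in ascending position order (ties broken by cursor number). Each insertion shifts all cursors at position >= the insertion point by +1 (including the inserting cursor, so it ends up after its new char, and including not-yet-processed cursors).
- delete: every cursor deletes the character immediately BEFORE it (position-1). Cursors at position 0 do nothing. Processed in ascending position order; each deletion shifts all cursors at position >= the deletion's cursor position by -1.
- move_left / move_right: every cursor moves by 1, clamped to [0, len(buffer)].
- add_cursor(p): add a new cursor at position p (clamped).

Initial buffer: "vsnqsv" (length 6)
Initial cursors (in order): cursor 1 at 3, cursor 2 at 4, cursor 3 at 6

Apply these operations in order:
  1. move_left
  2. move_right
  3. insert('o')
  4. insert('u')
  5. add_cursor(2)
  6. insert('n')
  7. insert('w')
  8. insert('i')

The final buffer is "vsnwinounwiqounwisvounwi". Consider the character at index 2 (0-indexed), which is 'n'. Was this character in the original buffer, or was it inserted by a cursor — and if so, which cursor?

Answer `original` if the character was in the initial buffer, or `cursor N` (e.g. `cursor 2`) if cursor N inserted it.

After op 1 (move_left): buffer="vsnqsv" (len 6), cursors c1@2 c2@3 c3@5, authorship ......
After op 2 (move_right): buffer="vsnqsv" (len 6), cursors c1@3 c2@4 c3@6, authorship ......
After op 3 (insert('o')): buffer="vsnoqosvo" (len 9), cursors c1@4 c2@6 c3@9, authorship ...1.2..3
After op 4 (insert('u')): buffer="vsnouqousvou" (len 12), cursors c1@5 c2@8 c3@12, authorship ...11.22..33
After op 5 (add_cursor(2)): buffer="vsnouqousvou" (len 12), cursors c4@2 c1@5 c2@8 c3@12, authorship ...11.22..33
After op 6 (insert('n')): buffer="vsnnounqounsvoun" (len 16), cursors c4@3 c1@7 c2@11 c3@16, authorship ..4.111.222..333
After op 7 (insert('w')): buffer="vsnwnounwqounwsvounw" (len 20), cursors c4@4 c1@9 c2@14 c3@20, authorship ..44.1111.2222..3333
After op 8 (insert('i')): buffer="vsnwinounwiqounwisvounwi" (len 24), cursors c4@5 c1@11 c2@17 c3@24, authorship ..444.11111.22222..33333
Authorship (.=original, N=cursor N): . . 4 4 4 . 1 1 1 1 1 . 2 2 2 2 2 . . 3 3 3 3 3
Index 2: author = 4

Answer: cursor 4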